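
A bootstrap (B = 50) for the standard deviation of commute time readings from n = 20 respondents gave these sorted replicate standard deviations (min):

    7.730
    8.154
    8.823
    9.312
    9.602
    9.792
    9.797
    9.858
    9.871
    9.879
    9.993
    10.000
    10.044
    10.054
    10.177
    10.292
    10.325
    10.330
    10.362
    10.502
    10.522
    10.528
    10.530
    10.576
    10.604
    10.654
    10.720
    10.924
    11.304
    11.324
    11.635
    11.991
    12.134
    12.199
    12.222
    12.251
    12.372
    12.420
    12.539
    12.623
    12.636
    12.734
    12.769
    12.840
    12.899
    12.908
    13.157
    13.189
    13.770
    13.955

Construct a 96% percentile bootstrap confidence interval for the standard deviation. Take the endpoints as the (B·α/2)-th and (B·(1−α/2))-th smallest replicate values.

(7.730, 13.770)

α = 0.04; lower rank = 50 × 0.020 = 1; upper rank = 50 × 0.980 = 49.
The 1st smallest replicate is 7.730; the 49th is 13.770.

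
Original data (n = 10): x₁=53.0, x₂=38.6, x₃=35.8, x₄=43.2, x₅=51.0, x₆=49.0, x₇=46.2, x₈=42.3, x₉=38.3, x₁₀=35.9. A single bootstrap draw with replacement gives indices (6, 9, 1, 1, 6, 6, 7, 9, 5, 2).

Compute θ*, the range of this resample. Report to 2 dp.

θ* = 14.70

Resample values: 49.0, 38.3, 53.0, 53.0, 49.0, 49.0, 46.2, 38.3, 51.0, 38.6.
Range = 53.0 − 38.3 = 14.70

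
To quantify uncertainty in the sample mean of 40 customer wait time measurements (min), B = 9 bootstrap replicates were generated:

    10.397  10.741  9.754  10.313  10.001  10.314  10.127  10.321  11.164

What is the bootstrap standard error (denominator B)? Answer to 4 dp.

Bootstrap SE is the standard deviation of the 9 replicate means.
Mean of replicates: (10.397 + 10.741 + 9.754 + 10.313 + 10.001 + 10.314 + 10.127 + 10.321 + 11.164) / 9 = 93.13200 / 9 = 10.34800
Sum of squared deviations: (+0.04900)² + (+0.39300)² + (−0.59400)² + (−0.03500)² + (−0.34700)² + (−0.03400)² + (−0.22100)² + (−0.02700)² + (+0.81600)² = 1.34790
Variance = 1.34790 / 9 = 0.14977
SE* = √0.14977

SE* = 0.3870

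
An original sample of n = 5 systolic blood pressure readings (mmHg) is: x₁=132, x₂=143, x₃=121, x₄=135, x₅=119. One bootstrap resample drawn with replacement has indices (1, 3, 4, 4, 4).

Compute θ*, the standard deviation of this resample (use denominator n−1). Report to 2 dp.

Resample values: 132, 121, 135, 135, 135.
Mean = 131.6000; sum of squared deviations = 147.2000
s² = 147.2000 / 4 = 36.8000
s = √36.8000 = 6.07

θ* = 6.07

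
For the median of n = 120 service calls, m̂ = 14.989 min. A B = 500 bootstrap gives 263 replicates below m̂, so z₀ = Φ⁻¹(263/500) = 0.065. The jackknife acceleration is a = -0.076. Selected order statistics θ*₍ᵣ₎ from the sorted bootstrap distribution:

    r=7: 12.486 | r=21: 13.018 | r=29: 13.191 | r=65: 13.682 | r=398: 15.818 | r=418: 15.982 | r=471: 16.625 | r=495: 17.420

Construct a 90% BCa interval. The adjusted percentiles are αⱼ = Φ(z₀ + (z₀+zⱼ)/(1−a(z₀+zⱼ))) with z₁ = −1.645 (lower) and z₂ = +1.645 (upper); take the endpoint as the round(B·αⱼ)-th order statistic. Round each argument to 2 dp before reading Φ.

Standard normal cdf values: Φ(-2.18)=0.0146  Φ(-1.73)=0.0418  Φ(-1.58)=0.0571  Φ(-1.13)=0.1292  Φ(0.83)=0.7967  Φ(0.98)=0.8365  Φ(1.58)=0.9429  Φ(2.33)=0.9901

Lower: z₀ + z₁ = 0.065 + (-1.645) = -1.580; 1 − a(z₀+z₁) = 1 − (-0.076)(-1.580) = 0.8799; argument = 0.065 + (-1.580)/0.8799 = -1.7306 → -1.73.
α₁ = Φ(-1.73) = 0.0418; rank = round(500 × 0.0418) = 21; θ*₍21₎ = 13.018.
Upper: z₀ + z₂ = 1.710; 1 − a(z₀+z₂) = 1.1300; argument = 1.5783 → 1.58; α₂ = 0.9429; rank = 471; θ*₍471₎ = 16.625.

(13.018, 16.625)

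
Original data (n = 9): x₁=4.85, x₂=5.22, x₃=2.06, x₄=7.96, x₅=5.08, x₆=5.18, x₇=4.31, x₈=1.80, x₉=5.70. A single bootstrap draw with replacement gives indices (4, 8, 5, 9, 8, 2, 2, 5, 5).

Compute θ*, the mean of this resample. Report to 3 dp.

Resample values: 7.96, 1.80, 5.08, 5.70, 1.80, 5.22, 5.22, 5.08, 5.08.
Mean = (7.96 + 1.80 + 5.08 + 5.70 + 1.80 + 5.22 + 5.22 + 5.08 + 5.08) / 9 = 42.940 / 9 = 4.771

θ* = 4.771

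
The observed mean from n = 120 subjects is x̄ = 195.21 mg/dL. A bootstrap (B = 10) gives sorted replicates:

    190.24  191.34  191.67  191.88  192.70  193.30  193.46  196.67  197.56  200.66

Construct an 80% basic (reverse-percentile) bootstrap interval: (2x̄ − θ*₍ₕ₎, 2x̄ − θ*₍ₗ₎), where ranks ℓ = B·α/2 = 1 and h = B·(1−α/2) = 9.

Percentile endpoints at ranks 1 and 9: θ*₍1₎ = 190.24, θ*₍9₎ = 197.56.
Basic interval reflects these around x̄:
  lower = 2 × 195.21 − 197.56 = 192.86
  upper = 2 × 195.21 − 190.24 = 200.18

(192.86, 200.18)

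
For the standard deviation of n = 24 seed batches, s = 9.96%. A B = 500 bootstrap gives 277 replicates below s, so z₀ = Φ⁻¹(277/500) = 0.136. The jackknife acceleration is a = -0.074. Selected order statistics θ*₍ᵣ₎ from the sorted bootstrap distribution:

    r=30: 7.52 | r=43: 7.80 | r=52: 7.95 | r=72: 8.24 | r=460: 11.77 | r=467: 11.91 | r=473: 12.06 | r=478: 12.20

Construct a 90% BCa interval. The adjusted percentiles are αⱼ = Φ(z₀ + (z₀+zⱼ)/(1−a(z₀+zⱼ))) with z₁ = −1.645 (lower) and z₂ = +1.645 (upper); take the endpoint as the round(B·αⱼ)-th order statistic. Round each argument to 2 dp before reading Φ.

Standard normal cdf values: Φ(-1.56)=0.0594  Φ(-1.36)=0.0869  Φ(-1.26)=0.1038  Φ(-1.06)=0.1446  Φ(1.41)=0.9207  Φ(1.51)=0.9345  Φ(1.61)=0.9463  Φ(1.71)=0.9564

Lower: z₀ + z₁ = 0.136 + (-1.645) = -1.509; 1 − a(z₀+z₁) = 1 − (-0.074)(-1.509) = 0.8883; argument = 0.136 + (-1.509)/0.8883 = -1.5627 → -1.56.
α₁ = Φ(-1.56) = 0.0594; rank = round(500 × 0.0594) = 30; θ*₍30₎ = 7.52.
Upper: z₀ + z₂ = 1.781; 1 − a(z₀+z₂) = 1.1318; argument = 1.7096 → 1.71; α₂ = 0.9564; rank = 478; θ*₍478₎ = 12.20.

(7.52, 12.20)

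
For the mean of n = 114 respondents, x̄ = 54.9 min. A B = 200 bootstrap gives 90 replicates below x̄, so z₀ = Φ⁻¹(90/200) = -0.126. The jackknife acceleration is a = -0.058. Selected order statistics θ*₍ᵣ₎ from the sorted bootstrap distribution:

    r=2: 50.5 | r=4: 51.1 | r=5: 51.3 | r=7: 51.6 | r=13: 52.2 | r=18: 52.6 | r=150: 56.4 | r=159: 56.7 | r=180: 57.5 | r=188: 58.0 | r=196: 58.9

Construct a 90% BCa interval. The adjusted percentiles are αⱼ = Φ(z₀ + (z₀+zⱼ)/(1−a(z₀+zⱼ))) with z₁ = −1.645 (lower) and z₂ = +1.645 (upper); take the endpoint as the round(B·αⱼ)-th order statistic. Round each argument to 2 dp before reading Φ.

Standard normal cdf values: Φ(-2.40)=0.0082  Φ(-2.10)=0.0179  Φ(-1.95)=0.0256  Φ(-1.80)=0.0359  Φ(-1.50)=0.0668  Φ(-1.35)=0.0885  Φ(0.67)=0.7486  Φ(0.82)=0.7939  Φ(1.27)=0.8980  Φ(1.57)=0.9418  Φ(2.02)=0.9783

Lower: z₀ + z₁ = -0.126 + (-1.645) = -1.771; 1 − a(z₀+z₁) = 1 − (-0.058)(-1.771) = 0.8973; argument = -0.126 + (-1.771)/0.8973 = -2.0997 → -2.10.
α₁ = Φ(-2.10) = 0.0179; rank = round(200 × 0.0179) = 4; θ*₍4₎ = 51.1.
Upper: z₀ + z₂ = 1.519; 1 − a(z₀+z₂) = 1.0881; argument = 1.2700 → 1.27; α₂ = 0.8980; rank = 180; θ*₍180₎ = 57.5.

(51.1, 57.5)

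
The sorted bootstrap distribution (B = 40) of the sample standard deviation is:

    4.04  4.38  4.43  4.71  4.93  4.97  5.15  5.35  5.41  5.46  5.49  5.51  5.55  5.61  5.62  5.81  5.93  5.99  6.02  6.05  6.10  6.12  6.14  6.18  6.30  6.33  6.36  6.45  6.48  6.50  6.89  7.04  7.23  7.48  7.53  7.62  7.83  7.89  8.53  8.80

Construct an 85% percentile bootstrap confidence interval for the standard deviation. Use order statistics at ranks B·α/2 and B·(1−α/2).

α = 0.15; lower rank = 40 × 0.075 = 3; upper rank = 40 × 0.925 = 37.
The 3rd smallest replicate is 4.43; the 37th is 7.83.

(4.43, 7.83)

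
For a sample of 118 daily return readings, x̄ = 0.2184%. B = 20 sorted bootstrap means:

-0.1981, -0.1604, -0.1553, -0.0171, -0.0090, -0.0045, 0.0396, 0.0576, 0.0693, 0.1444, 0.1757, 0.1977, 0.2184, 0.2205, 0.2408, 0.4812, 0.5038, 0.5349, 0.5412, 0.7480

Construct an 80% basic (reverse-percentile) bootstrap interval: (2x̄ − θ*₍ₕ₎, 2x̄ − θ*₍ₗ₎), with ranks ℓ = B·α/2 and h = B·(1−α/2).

Percentile endpoints at ranks 2 and 18: θ*₍2₎ = -0.1604, θ*₍18₎ = 0.5349.
Basic interval reflects these around x̄:
  lower = 2 × 0.2184 − 0.5349 = -0.0981
  upper = 2 × 0.2184 − -0.1604 = 0.5972

(-0.0981, 0.5972)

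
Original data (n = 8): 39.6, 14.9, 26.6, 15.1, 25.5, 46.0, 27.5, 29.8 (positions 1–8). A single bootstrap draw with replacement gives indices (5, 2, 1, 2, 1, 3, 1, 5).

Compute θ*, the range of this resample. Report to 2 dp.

θ* = 24.70

Resample values: 25.5, 14.9, 39.6, 14.9, 39.6, 26.6, 39.6, 25.5.
Range = 39.6 − 14.9 = 24.70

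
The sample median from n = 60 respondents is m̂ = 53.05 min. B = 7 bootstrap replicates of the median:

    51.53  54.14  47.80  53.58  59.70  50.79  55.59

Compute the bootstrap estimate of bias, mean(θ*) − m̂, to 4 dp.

mean(θ*) = (51.53 + 54.14 + 47.80 + 53.58 + 59.70 + 50.79 + 55.59) / 7 = 53.30429
bias = 53.30429 − 53.05

bias = +0.2543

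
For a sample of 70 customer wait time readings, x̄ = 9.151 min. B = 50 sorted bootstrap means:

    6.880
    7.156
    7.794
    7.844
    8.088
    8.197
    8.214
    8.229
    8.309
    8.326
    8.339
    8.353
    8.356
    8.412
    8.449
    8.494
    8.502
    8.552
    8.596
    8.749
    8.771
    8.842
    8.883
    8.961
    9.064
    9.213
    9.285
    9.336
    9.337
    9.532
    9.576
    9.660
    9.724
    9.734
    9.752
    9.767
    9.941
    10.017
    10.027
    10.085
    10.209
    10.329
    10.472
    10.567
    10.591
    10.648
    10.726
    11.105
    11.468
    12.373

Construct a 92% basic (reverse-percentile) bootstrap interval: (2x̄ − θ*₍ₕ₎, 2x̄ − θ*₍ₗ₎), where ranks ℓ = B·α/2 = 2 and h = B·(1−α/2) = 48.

(7.197, 11.146)

Percentile endpoints at ranks 2 and 48: θ*₍2₎ = 7.156, θ*₍48₎ = 11.105.
Basic interval reflects these around x̄:
  lower = 2 × 9.151 − 11.105 = 7.197
  upper = 2 × 9.151 − 7.156 = 11.146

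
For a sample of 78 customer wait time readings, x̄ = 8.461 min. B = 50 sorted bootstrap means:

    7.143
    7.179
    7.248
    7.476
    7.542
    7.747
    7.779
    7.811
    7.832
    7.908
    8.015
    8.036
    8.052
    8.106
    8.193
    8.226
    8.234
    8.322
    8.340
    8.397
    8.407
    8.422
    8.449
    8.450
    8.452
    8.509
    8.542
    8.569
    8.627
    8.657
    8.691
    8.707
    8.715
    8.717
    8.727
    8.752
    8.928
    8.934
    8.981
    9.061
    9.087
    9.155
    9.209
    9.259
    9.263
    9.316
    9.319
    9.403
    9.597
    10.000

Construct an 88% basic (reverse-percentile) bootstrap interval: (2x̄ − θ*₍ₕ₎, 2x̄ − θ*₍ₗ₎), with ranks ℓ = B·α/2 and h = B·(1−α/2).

(7.603, 9.674)

Percentile endpoints at ranks 3 and 47: θ*₍3₎ = 7.248, θ*₍47₎ = 9.319.
Basic interval reflects these around x̄:
  lower = 2 × 8.461 − 9.319 = 7.603
  upper = 2 × 8.461 − 7.248 = 9.674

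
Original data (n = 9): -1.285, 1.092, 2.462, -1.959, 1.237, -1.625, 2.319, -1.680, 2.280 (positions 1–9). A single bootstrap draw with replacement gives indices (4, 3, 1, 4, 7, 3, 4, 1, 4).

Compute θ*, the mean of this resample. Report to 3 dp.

θ* = -0.351

Resample values: -1.959, 2.462, -1.285, -1.959, 2.319, 2.462, -1.959, -1.285, -1.959.
Mean = ((-1.959) + 2.462 + (-1.285) + (-1.959) + 2.319 + 2.462 + (-1.959) + (-1.285) + (-1.959)) / 9 = -3.1630 / 9 = -0.351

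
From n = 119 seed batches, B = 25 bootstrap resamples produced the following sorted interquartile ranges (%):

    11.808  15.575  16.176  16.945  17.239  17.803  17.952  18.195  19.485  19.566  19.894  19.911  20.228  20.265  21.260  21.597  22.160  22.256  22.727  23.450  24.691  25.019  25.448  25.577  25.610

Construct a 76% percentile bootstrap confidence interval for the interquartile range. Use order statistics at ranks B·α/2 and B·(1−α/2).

(16.176, 25.019)

α = 0.24; lower rank = 25 × 0.120 = 3; upper rank = 25 × 0.880 = 22.
The 3rd smallest replicate is 16.176; the 22nd is 25.019.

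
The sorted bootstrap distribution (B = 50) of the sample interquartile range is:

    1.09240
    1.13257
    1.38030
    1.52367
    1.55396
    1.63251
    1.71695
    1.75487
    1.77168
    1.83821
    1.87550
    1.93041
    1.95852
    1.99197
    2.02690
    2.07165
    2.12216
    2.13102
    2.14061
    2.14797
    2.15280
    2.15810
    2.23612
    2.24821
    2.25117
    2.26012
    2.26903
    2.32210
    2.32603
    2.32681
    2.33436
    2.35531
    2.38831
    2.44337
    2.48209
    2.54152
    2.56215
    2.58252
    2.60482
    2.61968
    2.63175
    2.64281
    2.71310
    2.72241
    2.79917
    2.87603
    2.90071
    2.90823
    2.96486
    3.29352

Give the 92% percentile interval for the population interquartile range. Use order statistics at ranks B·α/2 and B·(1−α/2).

α = 0.08; lower rank = 50 × 0.040 = 2; upper rank = 50 × 0.960 = 48.
The 2nd smallest replicate is 1.13257; the 48th is 2.90823.

(1.13257, 2.90823)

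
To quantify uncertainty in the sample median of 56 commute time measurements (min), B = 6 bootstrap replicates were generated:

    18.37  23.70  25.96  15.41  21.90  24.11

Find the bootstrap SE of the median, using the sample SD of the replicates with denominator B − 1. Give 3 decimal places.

Bootstrap SE is the standard deviation of the 6 replicate medians.
Mean of replicates: (18.37 + 23.70 + 25.96 + 15.41 + 21.90 + 24.11) / 6 = 129.4500 / 6 = 21.5750
Sum of squared deviations: (−3.2050)² + (+2.1250)² + (+4.3850)² + (−6.1650)² + (+0.3250)² + (+2.5350)² = 78.5549
Variance = 78.5549 / 5 = 15.7110
SE* = √15.7110

SE* = 3.964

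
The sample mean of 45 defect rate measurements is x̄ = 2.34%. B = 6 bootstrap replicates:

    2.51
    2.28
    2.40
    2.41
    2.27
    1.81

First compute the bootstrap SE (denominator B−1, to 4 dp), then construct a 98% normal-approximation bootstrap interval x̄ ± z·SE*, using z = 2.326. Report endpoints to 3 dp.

(1.765, 2.915)

Mean of replicates = 2.2800; sum of squared deviations = 0.3052; SE* = √(0.3052/5) = 0.2471
Margin = 2.326 × 0.2471 = 0.5748
Interval: 2.34 ± 0.5748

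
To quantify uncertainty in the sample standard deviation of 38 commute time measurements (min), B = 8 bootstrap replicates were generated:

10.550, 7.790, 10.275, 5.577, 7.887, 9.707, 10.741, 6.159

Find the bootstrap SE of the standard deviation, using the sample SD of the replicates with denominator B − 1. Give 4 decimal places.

SE* = 2.0240

Bootstrap SE is the standard deviation of the 8 replicate standard deviations.
Mean of replicates: (10.550 + 7.790 + 10.275 + 5.577 + 7.887 + 9.707 + 10.741 + 6.159) / 8 = 68.68600 / 8 = 8.58575
Sum of squared deviations: (+1.96425)² + (−0.79575)² + (+1.68925)² + (−3.00875)² + (−0.69875)² + (+1.12125)² + (+2.15525)² + (−2.42675)² = 28.67731
Variance = 28.67731 / 7 = 4.09676
SE* = √4.09676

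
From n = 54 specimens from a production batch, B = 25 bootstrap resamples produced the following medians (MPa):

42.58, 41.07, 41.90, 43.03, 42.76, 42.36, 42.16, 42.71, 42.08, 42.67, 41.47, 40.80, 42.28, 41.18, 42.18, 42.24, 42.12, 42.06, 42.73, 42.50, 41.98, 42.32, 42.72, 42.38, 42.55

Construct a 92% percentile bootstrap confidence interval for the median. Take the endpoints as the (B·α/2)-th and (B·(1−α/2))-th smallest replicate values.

Sorted replicates: 40.80, 41.07, 41.18, 41.47, 41.90, 41.98, 42.06, 42.08, 42.12, 42.16, 42.18, 42.24, 42.28, 42.32, 42.36, 42.38, 42.50, 42.55, 42.58, 42.67, 42.71, 42.72, 42.73, 42.76, 43.03
α = 0.08; lower rank = 25 × 0.040 = 1; upper rank = 25 × 0.960 = 24.
The 1st smallest replicate is 40.80; the 24th is 42.76.

(40.80, 42.76)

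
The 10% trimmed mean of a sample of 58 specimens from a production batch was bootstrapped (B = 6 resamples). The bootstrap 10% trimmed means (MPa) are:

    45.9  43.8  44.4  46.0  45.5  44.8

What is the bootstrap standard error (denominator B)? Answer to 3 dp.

Bootstrap SE is the standard deviation of the 6 replicate 10% trimmed means.
Mean of replicates: (45.9 + 43.8 + 44.4 + 46.0 + 45.5 + 44.8) / 6 = 270.4000 / 6 = 45.0667
Sum of squared deviations: (+0.8333)² + (−1.2667)² + (−0.6667)² + (+0.9333)² + (+0.4333)² + (−0.2667)² = 3.8733
Variance = 3.8733 / 6 = 0.6456
SE* = √0.6456

SE* = 0.803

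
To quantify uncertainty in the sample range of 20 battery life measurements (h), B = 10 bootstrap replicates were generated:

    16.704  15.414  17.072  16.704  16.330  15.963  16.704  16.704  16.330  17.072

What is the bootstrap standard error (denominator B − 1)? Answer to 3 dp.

Bootstrap SE is the standard deviation of the 10 replicate ranges.
Mean of replicates: (16.704 + 15.414 + 17.072 + 16.704 + 16.330 + 15.963 + 16.704 + 16.704 + 16.330 + 17.072) / 10 = 164.9970 / 10 = 16.4997
Sum of squared deviations: (+0.2043)² + (−1.0857)² + (+0.5723)² + (+0.2043)² + (−0.1697)² + (−0.5367)² + (+0.2043)² + (+0.2043)² + (−0.1697)² + (+0.5723)² = 2.3464
Variance = 2.3464 / 9 = 0.2607
SE* = √0.2607

SE* = 0.511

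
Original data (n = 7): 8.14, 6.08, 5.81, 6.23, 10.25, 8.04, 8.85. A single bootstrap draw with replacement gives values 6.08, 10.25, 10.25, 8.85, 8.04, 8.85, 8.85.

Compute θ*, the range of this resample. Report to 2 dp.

θ* = 4.17

Range = 10.25 − 6.08 = 4.17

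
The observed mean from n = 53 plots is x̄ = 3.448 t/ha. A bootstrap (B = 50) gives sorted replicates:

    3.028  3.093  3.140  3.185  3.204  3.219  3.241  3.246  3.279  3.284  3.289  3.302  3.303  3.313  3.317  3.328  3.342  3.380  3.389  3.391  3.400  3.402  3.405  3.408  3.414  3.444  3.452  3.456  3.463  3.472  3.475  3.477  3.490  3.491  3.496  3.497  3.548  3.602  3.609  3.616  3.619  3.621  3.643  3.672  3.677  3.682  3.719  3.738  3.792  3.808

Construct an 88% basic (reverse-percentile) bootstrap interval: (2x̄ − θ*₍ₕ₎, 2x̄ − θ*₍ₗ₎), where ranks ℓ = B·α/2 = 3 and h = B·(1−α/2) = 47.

Percentile endpoints at ranks 3 and 47: θ*₍3₎ = 3.140, θ*₍47₎ = 3.719.
Basic interval reflects these around x̄:
  lower = 2 × 3.448 − 3.719 = 3.177
  upper = 2 × 3.448 − 3.140 = 3.756

(3.177, 3.756)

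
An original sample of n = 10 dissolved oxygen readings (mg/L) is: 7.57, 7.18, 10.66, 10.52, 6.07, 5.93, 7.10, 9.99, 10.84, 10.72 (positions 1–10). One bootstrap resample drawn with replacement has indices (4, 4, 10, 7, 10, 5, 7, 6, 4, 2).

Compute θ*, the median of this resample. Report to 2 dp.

θ* = 8.85

Resample values: 10.52, 10.52, 10.72, 7.10, 10.72, 6.07, 7.10, 5.93, 10.52, 7.18.
Sorted: 5.93, 6.07, 7.10, 7.10, 7.18, 10.52, 10.52, 10.52, 10.72, 10.72
Median = average of the two middle values = 8.85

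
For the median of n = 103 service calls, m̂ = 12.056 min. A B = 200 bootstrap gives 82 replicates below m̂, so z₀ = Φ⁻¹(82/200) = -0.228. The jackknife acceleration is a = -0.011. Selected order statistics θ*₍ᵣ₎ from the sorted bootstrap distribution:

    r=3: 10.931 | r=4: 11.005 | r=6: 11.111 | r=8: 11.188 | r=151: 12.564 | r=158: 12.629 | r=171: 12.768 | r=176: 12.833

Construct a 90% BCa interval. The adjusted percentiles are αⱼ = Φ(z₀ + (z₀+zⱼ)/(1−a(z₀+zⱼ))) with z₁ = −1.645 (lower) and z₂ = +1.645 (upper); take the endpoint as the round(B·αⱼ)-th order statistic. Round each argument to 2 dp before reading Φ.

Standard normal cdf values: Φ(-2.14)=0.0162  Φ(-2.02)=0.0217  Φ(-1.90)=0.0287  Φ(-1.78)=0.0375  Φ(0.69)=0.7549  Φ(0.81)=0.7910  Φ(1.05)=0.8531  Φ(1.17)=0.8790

Lower: z₀ + z₁ = -0.228 + (-1.645) = -1.873; 1 − a(z₀+z₁) = 1 − (-0.011)(-1.873) = 0.9794; argument = -0.228 + (-1.873)/0.9794 = -2.1404 → -2.14.
α₁ = Φ(-2.14) = 0.0162; rank = round(200 × 0.0162) = 3; θ*₍3₎ = 10.931.
Upper: z₀ + z₂ = 1.417; 1 − a(z₀+z₂) = 1.0156; argument = 1.1673 → 1.17; α₂ = 0.8790; rank = 176; θ*₍176₎ = 12.833.

(10.931, 12.833)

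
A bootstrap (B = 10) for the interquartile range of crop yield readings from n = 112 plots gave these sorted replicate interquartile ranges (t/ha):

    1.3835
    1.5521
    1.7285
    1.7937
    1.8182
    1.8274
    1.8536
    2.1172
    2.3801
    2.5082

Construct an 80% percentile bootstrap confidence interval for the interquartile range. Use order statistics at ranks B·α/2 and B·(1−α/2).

α = 0.20; lower rank = 10 × 0.100 = 1; upper rank = 10 × 0.900 = 9.
The 1st smallest replicate is 1.3835; the 9th is 2.3801.

(1.3835, 2.3801)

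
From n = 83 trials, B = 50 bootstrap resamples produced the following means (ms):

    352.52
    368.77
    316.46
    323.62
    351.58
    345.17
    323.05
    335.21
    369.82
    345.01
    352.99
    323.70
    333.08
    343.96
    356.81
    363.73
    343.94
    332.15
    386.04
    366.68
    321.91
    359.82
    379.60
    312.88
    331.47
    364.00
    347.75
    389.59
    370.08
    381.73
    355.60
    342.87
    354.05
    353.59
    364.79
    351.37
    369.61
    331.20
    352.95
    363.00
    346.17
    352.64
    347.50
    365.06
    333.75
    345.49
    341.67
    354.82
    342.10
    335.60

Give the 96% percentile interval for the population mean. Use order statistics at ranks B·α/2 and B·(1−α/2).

Sorted replicates: 312.88, 316.46, 321.91, 323.05, 323.62, 323.70, 331.20, 331.47, 332.15, 333.08, 333.75, 335.21, 335.60, 341.67, 342.10, 342.87, 343.94, 343.96, 345.01, 345.17, 345.49, 346.17, 347.50, 347.75, 351.37, 351.58, 352.52, 352.64, 352.95, 352.99, 353.59, 354.05, 354.82, 355.60, 356.81, 359.82, 363.00, 363.73, 364.00, 364.79, 365.06, 366.68, 368.77, 369.61, 369.82, 370.08, 379.60, 381.73, 386.04, 389.59
α = 0.04; lower rank = 50 × 0.020 = 1; upper rank = 50 × 0.980 = 49.
The 1st smallest replicate is 312.88; the 49th is 386.04.

(312.88, 386.04)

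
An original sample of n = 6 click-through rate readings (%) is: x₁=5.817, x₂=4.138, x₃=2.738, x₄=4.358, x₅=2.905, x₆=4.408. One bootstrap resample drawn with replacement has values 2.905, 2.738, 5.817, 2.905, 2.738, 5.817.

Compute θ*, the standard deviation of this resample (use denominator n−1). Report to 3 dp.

Mean = 3.8200; sum of squared deviations = 11.9919
s² = 11.9919 / 5 = 2.3984
s = √2.3984 = 1.549

θ* = 1.549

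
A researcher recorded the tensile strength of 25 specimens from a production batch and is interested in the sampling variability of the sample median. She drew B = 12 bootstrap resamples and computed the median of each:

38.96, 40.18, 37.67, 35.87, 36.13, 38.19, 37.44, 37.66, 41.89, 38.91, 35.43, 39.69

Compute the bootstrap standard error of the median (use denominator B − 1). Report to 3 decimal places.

SE* = 1.892

Bootstrap SE is the standard deviation of the 12 replicate medians.
Mean of replicates: (38.96 + 40.18 + 37.67 + 35.87 + 36.13 + 38.19 + 37.44 + 37.66 + 41.89 + 38.91 + 35.43 + 39.69) / 12 = 458.0200 / 12 = 38.1683
Sum of squared deviations: (+0.7917)² + (+2.0117)² + (−0.4983)² + (−2.2983)² + (−2.0383)² + (+0.0217)² + (−0.7283)² + (−0.5083)² + (+3.7217)² + (+0.7417)² + (−2.7383)² + (+1.5217)² = 39.3632
Variance = 39.3632 / 11 = 3.5785
SE* = √3.5785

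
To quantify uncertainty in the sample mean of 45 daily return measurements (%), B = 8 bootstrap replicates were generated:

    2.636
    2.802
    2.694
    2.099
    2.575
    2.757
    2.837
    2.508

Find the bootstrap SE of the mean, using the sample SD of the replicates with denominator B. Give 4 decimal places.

Bootstrap SE is the standard deviation of the 8 replicate means.
Mean of replicates: (2.636 + 2.802 + 2.694 + 2.099 + 2.575 + 2.757 + 2.837 + 2.508) / 8 = 20.90800 / 8 = 2.61350
Sum of squared deviations: (+0.02250)² + (+0.18850)² + (+0.08050)² + (−0.51450)² + (−0.03850)² + (+0.14350)² + (+0.22350)² + (−0.10550)² = 0.39039
Variance = 0.39039 / 8 = 0.04880
SE* = √0.04880

SE* = 0.2209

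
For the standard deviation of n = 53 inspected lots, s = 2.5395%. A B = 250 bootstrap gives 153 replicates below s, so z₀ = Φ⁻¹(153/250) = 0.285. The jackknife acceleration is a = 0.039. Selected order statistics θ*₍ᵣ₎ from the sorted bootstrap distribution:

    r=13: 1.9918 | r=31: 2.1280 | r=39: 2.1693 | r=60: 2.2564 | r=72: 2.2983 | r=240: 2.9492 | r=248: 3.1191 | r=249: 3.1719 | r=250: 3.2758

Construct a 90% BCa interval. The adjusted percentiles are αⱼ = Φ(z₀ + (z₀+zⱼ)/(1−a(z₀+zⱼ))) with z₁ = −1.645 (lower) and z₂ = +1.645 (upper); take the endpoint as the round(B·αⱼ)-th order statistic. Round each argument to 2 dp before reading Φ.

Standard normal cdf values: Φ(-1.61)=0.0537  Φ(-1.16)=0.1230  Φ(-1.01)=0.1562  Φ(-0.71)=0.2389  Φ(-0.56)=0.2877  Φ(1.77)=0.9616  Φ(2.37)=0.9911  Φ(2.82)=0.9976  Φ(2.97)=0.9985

Lower: z₀ + z₁ = 0.285 + (-1.645) = -1.360; 1 − a(z₀+z₁) = 1 − (0.039)(-1.360) = 1.0530; argument = 0.285 + (-1.360)/1.0530 = -1.0065 → -1.01.
α₁ = Φ(-1.01) = 0.1562; rank = round(250 × 0.1562) = 39; θ*₍39₎ = 2.1693.
Upper: z₀ + z₂ = 1.930; 1 − a(z₀+z₂) = 0.9247; argument = 2.3721 → 2.37; α₂ = 0.9911; rank = 248; θ*₍248₎ = 3.1191.

(2.1693, 3.1191)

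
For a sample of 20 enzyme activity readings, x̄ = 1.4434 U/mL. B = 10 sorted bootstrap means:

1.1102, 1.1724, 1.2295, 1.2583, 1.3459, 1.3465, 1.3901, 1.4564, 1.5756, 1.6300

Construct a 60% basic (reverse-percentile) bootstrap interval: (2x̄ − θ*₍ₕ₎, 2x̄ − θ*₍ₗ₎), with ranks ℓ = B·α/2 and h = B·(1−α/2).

Percentile endpoints at ranks 2 and 8: θ*₍2₎ = 1.1724, θ*₍8₎ = 1.4564.
Basic interval reflects these around x̄:
  lower = 2 × 1.4434 − 1.4564 = 1.4304
  upper = 2 × 1.4434 − 1.1724 = 1.7144

(1.4304, 1.7144)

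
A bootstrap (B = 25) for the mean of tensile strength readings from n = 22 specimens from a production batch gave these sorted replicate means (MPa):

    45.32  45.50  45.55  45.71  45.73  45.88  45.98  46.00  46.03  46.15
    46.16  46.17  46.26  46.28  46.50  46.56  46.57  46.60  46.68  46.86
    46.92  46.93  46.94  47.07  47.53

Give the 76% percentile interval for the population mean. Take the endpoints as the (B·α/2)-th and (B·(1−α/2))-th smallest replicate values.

α = 0.24; lower rank = 25 × 0.120 = 3; upper rank = 25 × 0.880 = 22.
The 3rd smallest replicate is 45.55; the 22nd is 46.93.

(45.55, 46.93)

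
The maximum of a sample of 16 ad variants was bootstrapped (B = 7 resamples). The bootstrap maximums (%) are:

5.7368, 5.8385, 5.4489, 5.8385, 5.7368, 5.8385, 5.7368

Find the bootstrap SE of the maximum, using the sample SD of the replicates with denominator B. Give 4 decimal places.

Bootstrap SE is the standard deviation of the 7 replicate maximums.
Mean of replicates: (5.7368 + 5.8385 + 5.4489 + 5.8385 + 5.7368 + 5.8385 + 5.7368) / 7 = 40.174800 / 7 = 5.739257
Sum of squared deviations: (−0.002457)² + (+0.099243)² + (−0.290357)² + (+0.099243)² + (−0.002457)² + (+0.099243)² + (−0.002457)² = 0.113873
Variance = 0.113873 / 7 = 0.016268
SE* = √0.016268

SE* = 0.1275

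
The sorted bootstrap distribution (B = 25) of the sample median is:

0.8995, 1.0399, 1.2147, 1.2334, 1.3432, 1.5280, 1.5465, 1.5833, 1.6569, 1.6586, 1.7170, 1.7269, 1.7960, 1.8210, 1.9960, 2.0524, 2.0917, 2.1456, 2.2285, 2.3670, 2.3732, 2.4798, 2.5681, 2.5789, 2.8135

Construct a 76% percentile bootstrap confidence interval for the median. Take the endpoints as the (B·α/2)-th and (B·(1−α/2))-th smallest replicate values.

α = 0.24; lower rank = 25 × 0.120 = 3; upper rank = 25 × 0.880 = 22.
The 3rd smallest replicate is 1.2147; the 22nd is 2.4798.

(1.2147, 2.4798)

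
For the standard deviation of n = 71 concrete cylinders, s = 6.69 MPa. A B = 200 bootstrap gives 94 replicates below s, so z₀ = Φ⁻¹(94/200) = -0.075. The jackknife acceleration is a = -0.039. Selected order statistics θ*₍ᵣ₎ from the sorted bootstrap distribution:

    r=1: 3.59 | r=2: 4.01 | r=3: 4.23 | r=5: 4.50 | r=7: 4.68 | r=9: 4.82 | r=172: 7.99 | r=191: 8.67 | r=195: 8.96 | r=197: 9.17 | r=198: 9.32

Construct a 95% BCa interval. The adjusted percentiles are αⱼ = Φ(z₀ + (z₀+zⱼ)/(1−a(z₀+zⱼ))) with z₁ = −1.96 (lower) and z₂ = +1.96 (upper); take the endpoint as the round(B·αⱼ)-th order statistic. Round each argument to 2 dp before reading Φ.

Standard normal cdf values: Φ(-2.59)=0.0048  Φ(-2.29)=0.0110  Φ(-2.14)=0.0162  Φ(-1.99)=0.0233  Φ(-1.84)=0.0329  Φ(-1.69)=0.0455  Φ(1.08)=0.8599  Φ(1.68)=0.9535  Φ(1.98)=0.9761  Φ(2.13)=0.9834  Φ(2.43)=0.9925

Lower: z₀ + z₁ = -0.075 + (-1.960) = -2.035; 1 − a(z₀+z₁) = 1 − (-0.039)(-2.035) = 0.9206; argument = -0.075 + (-2.035)/0.9206 = -2.2854 → -2.29.
α₁ = Φ(-2.29) = 0.0110; rank = round(200 × 0.0110) = 2; θ*₍2₎ = 4.01.
Upper: z₀ + z₂ = 1.885; 1 − a(z₀+z₂) = 1.0735; argument = 1.6809 → 1.68; α₂ = 0.9535; rank = 191; θ*₍191₎ = 8.67.

(4.01, 8.67)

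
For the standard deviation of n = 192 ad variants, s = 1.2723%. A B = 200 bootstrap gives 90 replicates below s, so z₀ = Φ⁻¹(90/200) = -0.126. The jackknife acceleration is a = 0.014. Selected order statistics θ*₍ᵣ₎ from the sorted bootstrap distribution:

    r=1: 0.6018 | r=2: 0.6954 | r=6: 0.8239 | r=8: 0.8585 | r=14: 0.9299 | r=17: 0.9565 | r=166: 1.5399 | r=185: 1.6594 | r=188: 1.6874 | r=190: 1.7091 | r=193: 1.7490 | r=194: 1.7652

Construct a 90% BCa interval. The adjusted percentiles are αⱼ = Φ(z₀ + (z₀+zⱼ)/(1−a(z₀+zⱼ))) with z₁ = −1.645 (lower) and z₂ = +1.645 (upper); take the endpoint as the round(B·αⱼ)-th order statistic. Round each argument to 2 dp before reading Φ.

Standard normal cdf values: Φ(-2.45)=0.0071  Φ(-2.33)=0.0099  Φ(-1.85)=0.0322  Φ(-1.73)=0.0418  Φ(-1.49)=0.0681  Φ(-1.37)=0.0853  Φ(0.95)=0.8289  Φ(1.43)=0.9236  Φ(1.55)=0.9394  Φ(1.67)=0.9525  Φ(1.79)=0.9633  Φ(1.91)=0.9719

(0.8239, 1.6594)

Lower: z₀ + z₁ = -0.126 + (-1.645) = -1.771; 1 − a(z₀+z₁) = 1 − (0.014)(-1.771) = 1.0248; argument = -0.126 + (-1.771)/1.0248 = -1.8542 → -1.85.
α₁ = Φ(-1.85) = 0.0322; rank = round(200 × 0.0322) = 6; θ*₍6₎ = 0.8239.
Upper: z₀ + z₂ = 1.519; 1 − a(z₀+z₂) = 0.9787; argument = 1.4260 → 1.43; α₂ = 0.9236; rank = 185; θ*₍185₎ = 1.6594.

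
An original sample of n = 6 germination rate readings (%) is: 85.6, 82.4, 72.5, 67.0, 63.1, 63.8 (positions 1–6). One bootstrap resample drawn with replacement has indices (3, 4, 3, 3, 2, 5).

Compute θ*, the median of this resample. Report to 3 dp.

θ* = 72.500

Resample values: 72.5, 67.0, 72.5, 72.5, 82.4, 63.1.
Sorted: 63.1, 67.0, 72.5, 72.5, 72.5, 82.4
Median = average of the two middle values = 72.500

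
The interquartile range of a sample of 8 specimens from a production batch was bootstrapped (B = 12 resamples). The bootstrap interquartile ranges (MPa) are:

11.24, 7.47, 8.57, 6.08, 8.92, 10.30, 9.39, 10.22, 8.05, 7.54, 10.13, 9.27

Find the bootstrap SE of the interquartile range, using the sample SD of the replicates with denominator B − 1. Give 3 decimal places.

SE* = 1.469

Bootstrap SE is the standard deviation of the 12 replicate interquartile ranges.
Mean of replicates: (11.24 + 7.47 + 8.57 + 6.08 + 8.92 + 10.30 + 9.39 + 10.22 + 8.05 + 7.54 + 10.13 + 9.27) / 12 = 107.1800 / 12 = 8.9317
Sum of squared deviations: (+2.3083)² + (−1.4617)² + (−0.3617)² + (−2.8517)² + (−0.0117)² + (+1.3683)² + (+0.4583)² + (+1.2883)² + (−0.8817)² + (−1.3917)² + (+1.1983)² + (+0.3383)² = 23.7346
Variance = 23.7346 / 11 = 2.1577
SE* = √2.1577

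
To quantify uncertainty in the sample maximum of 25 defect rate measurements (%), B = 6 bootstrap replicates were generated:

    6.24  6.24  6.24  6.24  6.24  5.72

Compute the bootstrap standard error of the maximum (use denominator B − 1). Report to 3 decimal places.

SE* = 0.212

Bootstrap SE is the standard deviation of the 6 replicate maximums.
Mean of replicates: (6.24 + 6.24 + 6.24 + 6.24 + 6.24 + 5.72) / 6 = 36.9200 / 6 = 6.1533
Sum of squared deviations: (+0.0867)² + (+0.0867)² + (+0.0867)² + (+0.0867)² + (+0.0867)² + (−0.4333)² = 0.2253
Variance = 0.2253 / 5 = 0.0451
SE* = √0.0451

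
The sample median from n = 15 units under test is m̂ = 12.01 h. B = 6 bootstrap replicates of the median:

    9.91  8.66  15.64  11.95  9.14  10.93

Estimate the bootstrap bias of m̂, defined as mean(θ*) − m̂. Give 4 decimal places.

mean(θ*) = (9.91 + 8.66 + 15.64 + 11.95 + 9.14 + 10.93) / 6 = 11.03833
bias = 11.03833 − 12.01

bias = −0.9717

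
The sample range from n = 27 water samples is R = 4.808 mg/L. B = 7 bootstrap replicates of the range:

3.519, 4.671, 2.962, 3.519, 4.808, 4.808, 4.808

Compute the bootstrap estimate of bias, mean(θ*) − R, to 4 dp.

mean(θ*) = (3.519 + 4.671 + 2.962 + 3.519 + 4.808 + 4.808 + 4.808) / 7 = 4.15643
bias = 4.15643 − 4.808

bias = −0.6516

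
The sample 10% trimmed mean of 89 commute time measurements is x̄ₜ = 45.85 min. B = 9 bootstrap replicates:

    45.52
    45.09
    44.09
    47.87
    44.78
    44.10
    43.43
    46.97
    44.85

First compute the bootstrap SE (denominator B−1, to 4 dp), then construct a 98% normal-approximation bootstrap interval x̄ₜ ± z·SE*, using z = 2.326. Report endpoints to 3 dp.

(42.535, 49.165)

Mean of replicates = 45.1889; sum of squared deviations = 16.2491; SE* = √(16.2491/8) = 1.4252
Margin = 2.326 × 1.4252 = 3.3150
Interval: 45.85 ± 3.3150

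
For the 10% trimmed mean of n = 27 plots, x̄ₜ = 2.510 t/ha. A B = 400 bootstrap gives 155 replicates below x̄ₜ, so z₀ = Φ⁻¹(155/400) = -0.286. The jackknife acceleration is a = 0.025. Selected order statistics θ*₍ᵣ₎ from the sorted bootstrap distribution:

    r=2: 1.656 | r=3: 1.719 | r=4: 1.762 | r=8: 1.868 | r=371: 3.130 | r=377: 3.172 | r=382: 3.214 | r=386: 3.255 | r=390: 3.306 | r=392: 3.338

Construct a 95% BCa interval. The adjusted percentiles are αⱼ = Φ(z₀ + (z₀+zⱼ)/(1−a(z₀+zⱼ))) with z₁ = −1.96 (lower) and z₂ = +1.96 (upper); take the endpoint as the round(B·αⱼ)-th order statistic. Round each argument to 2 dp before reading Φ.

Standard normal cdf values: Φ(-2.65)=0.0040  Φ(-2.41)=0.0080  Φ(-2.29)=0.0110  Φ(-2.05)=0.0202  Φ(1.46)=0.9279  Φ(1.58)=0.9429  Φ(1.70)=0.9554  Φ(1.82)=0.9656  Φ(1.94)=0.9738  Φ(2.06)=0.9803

Lower: z₀ + z₁ = -0.286 + (-1.960) = -2.246; 1 − a(z₀+z₁) = 1 − (0.025)(-2.246) = 1.0561; argument = -0.286 + (-2.246)/1.0561 = -2.4126 → -2.41.
α₁ = Φ(-2.41) = 0.0080; rank = round(400 × 0.0080) = 3; θ*₍3₎ = 1.719.
Upper: z₀ + z₂ = 1.674; 1 − a(z₀+z₂) = 0.9582; argument = 1.4611 → 1.46; α₂ = 0.9279; rank = 371; θ*₍371₎ = 3.130.

(1.719, 3.130)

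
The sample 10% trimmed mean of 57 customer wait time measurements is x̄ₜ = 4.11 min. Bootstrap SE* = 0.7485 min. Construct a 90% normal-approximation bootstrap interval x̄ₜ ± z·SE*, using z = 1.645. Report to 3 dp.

(2.879, 5.341)

Margin = 1.645 × 0.7485 = 1.2313
Interval: 4.11 ± 1.2313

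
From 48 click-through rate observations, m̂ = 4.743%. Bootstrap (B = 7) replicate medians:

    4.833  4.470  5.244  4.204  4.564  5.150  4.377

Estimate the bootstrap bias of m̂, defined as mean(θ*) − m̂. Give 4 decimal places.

bias = −0.0513

mean(θ*) = (4.833 + 4.470 + 5.244 + 4.204 + 4.564 + 5.150 + 4.377) / 7 = 4.69171
bias = 4.69171 − 4.743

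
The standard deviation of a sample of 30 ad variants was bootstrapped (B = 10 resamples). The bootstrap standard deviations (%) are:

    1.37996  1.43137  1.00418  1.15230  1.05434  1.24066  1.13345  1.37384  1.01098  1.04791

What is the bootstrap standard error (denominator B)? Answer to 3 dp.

SE* = 0.155

Bootstrap SE is the standard deviation of the 10 replicate standard deviations.
Mean of replicates: (1.37996 + 1.43137 + 1.00418 + 1.15230 + 1.05434 + 1.24066 + 1.13345 + 1.37384 + 1.01098 + 1.04791) / 10 = 11.828990 / 10 = 1.182899
Sum of squared deviations: (+0.197061)² + (+0.248471)² + (−0.178719)² + (−0.030599)² + (−0.128559)² + (+0.057761)² + (−0.049449)² + (+0.190941)² + (−0.171919)² + (−0.134989)² = 0.239993
Variance = 0.239993 / 10 = 0.023999
SE* = √0.023999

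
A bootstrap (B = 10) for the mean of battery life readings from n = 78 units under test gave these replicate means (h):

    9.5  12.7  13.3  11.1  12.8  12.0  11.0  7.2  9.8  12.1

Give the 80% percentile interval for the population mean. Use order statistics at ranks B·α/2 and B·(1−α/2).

(7.2, 12.8)

Sorted replicates: 7.2, 9.5, 9.8, 11.0, 11.1, 12.0, 12.1, 12.7, 12.8, 13.3
α = 0.20; lower rank = 10 × 0.100 = 1; upper rank = 10 × 0.900 = 9.
The 1st smallest replicate is 7.2; the 9th is 12.8.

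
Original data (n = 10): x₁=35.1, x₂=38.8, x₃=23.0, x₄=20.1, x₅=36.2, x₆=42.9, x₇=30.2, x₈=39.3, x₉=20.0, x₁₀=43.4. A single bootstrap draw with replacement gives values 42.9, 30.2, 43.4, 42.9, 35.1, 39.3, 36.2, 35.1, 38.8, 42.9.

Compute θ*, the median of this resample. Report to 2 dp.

Sorted: 30.2, 35.1, 35.1, 36.2, 38.8, 39.3, 42.9, 42.9, 42.9, 43.4
Median = average of the two middle values = 39.05

θ* = 39.05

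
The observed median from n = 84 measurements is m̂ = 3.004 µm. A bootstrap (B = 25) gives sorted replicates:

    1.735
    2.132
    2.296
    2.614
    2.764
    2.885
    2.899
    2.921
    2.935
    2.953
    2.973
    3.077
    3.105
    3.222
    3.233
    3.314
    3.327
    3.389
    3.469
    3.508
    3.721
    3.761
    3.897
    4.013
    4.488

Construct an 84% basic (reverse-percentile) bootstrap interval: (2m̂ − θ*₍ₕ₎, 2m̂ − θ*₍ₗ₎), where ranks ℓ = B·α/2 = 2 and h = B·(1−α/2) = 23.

Percentile endpoints at ranks 2 and 23: θ*₍2₎ = 2.132, θ*₍23₎ = 3.897.
Basic interval reflects these around m̂:
  lower = 2 × 3.004 − 3.897 = 2.111
  upper = 2 × 3.004 − 2.132 = 3.876

(2.111, 3.876)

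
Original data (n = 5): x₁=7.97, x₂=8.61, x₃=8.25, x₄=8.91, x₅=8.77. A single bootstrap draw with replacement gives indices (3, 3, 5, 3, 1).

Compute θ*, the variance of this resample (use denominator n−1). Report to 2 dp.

Resample values: 8.25, 8.25, 8.77, 8.25, 7.97.
Mean = 8.2980; sum of squared deviations = 0.3373
s² = 0.3373 / 4 = 0.0843

θ* = 0.08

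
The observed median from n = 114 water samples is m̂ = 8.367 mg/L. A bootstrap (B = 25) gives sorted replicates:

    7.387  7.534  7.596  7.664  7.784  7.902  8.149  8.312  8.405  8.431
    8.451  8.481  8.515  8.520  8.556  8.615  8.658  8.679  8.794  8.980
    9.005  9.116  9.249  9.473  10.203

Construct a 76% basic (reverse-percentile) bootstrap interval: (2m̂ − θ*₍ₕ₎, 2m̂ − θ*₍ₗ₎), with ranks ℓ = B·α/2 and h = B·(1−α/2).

Percentile endpoints at ranks 3 and 22: θ*₍3₎ = 7.596, θ*₍22₎ = 9.116.
Basic interval reflects these around m̂:
  lower = 2 × 8.367 − 9.116 = 7.618
  upper = 2 × 8.367 − 7.596 = 9.138

(7.618, 9.138)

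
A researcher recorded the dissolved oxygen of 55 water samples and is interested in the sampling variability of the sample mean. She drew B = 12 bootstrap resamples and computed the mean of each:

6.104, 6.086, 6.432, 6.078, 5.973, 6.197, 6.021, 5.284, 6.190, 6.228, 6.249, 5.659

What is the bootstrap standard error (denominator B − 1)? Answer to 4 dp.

Bootstrap SE is the standard deviation of the 12 replicate means.
Mean of replicates: (6.104 + 6.086 + 6.432 + 6.078 + 5.973 + 6.197 + 6.021 + 5.284 + 6.190 + 6.228 + 6.249 + 5.659) / 12 = 72.50100 / 12 = 6.04175
Sum of squared deviations: (+0.06225)² + (+0.04425)² + (+0.39025)² + (+0.03625)² + (−0.06875)² + (+0.15525)² + (−0.02075)² + (−0.75775)² + (+0.14825)² + (+0.18625)² + (+0.20725)² + (−0.38275)² = 1.00900
Variance = 1.00900 / 11 = 0.09173
SE* = √0.09173

SE* = 0.3029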